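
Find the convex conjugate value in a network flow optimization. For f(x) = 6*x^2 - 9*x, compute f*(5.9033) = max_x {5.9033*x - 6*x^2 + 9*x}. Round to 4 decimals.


f*(y) = sup_x {y*x - a*x^2 - b*x} = sup_x {(y-b)*x - a*x^2}
FOC: (y - b) - 2a*x = 0 => x* = (y - b)/(2a)
x* = (5.9033 + 9)/(2*6) = 1.2419
f*(5.9033) = (y-b)^2/(4a) = (5.9033 + 9)^2/(4*6)
= 222.1084/24 = 9.2545


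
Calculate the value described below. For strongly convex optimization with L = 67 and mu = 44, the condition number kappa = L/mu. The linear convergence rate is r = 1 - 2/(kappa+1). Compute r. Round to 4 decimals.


Step 1: Compute the condition number.
kappa = L/mu = 67/44 = 1.5227
Step 2: Compute the convergence rate.
r = 1 - 2/(kappa + 1) = 1 - 2*mu/(L + mu) = (L - mu)/(L + mu) = 23/111 = 0.2072


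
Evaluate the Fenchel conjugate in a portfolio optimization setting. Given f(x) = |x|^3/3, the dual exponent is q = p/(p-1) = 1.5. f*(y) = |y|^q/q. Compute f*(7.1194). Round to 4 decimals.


The conjugate exponent q satisfies 1/p + 1/q = 1.
p = 3, so q = 3/(3 - 1) = 1.5
|y|^q = 7.1194^1.5 = 18.9961
f*(7.1194) = 18.9961 / 1.5 = 12.6641


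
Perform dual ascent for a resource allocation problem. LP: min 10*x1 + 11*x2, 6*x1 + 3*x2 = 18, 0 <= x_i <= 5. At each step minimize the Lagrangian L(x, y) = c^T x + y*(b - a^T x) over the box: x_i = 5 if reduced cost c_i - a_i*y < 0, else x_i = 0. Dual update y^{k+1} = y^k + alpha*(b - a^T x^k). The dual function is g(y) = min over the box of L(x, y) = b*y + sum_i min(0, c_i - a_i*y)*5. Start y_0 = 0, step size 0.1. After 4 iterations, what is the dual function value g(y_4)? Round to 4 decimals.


Dual ascent for LP: min 10*x1 + 11*x2, 6*x1 + 3*x2 = 18, 0 <= x_i <= 5
Step 1: y^k = 0.0, reduced costs: (10.0, 11.0)
  x^k = (0.0, 0.0), subgradient = b - a^T x = 18.0
  y^{k+1} = 0.0 + 0.1*18.0 = 1.8
Step 2: y^k = 1.8, reduced costs: (-0.8, 5.6)
  x^k = (5.0, 0.0), subgradient = b - a^T x = -12.0
  y^{k+1} = 1.8 + 0.1*-12.0 = 0.6
Step 3: y^k = 0.6, reduced costs: (6.4, 9.2)
  x^k = (0.0, 0.0), subgradient = b - a^T x = 18.0
  y^{k+1} = 0.6 + 0.1*18.0 = 2.4
Step 4: y^k = 2.4, reduced costs: (-4.4, 3.8)
  x^k = (5.0, 0.0), subgradient = b - a^T x = -12.0
  y^{k+1} = 2.4 + 0.1*-12.0 = 1.2
Dual objective at y_4 = 1.2: reduced costs (2.8, 7.4), box minimizer x = (0.0, 0.0)
g(y_4) = b*y + (c1 - a1*y)*x1 + (c2 - a2*y)*x2 = 18*1.2 + 2.8*0.0 + 7.4*0.0 = 21.6 + 0.0 + 0.0 = 21.6


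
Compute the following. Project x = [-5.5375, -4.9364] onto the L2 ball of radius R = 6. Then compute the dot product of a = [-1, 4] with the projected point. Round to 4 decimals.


Step 1: Compute ||x|| (intermediates to 6 decimals).
||x|| = sqrt((-5.5375)^2 + (-4.9364)^2) = 7.418352
Step 2: Project.
Since ||x|| > R, scale = R/||x|| = 6/7.418352 = 0.808805, proj(x) = scale * x
proj(x) = [-4.478758, -3.992585]
Step 3: Dot product.
a^T * proj(x) = -1*(-4.478758) + 4*(-3.992585) = -11.4916


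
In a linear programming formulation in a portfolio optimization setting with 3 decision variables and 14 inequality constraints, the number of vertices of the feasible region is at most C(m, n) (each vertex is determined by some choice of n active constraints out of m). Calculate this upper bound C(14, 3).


Each vertex corresponds to some choice of n active constraints out of m, so the number of vertices is at most C(m, n) = m! / (n!(m-n)!).
m = 14, n = 3
Numerator: 14 * 13 * 12
Denominator: 3! = 6
C(14, 3) = 364


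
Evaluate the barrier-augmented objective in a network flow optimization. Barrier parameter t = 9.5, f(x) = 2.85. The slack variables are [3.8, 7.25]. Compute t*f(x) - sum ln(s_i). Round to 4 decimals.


Step 1: Compute log-barrier.
ln values: [1.335, 1.981]
phi = -(1.335 + 1.981) = -3.316
Step 2: Compute augmented objective.
t*f(x) = 9.5*2.85 = 27.075
Total = 27.075 - 3.316 = 23.759


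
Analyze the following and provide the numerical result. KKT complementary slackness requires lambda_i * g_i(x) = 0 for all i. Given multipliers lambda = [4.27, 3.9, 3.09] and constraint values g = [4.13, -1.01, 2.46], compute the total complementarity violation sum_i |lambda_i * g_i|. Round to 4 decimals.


KKT complementary slackness check:
lambda_1 * g_1 = 4.27 * 4.13 = 17.6351
lambda_2 * g_2 = 3.9 * -1.01 = -3.939
lambda_3 * g_3 = 3.09 * 2.46 = 7.6014
Total violation = 17.6351 + 3.939 + 7.6014 = 29.1755


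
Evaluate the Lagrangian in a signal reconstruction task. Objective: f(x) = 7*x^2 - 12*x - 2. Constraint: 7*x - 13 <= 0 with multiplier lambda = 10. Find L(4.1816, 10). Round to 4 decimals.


Step 1: Evaluate f(x).
f(4.1816) = 7*4.1816^2 - 12*4.1816 - 2 = 70.2212
Step 2: Evaluate g(x).
g(4.1816) = 7*4.1816 - 13 = 16.2712
Step 3: Compute Lagrangian.
L = 70.2212 + 10*16.2712 = 232.9332


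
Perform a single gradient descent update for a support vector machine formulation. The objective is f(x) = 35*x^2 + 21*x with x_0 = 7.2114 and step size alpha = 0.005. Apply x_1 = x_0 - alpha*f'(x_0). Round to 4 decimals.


We compute the gradient at x_0 and apply the update.
f'(x) = 70*x + 21
f'(7.2114) = 70*7.2114 + 21 = 525.798
x_1 = 7.2114 - 0.005*525.798 = 4.5824


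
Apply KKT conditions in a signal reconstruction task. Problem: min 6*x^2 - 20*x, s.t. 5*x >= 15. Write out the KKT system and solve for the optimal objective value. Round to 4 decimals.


Step 1: Try lambda = 0 (constraint inactive).
x_unc = 20/(2*6) = 1.6667
Check: 5*1.6667 = 8.3335 < 15 -- violated!
Step 2: Constraint must be active: 5*x = 15
x* = 15/5 = 3.0
lambda = (2*6*3.0 - 20)/5 = 3.2
Step 3: Compute optimal value.
f(x*) = 6*3.0^2 - 20*3.0 = -6.0


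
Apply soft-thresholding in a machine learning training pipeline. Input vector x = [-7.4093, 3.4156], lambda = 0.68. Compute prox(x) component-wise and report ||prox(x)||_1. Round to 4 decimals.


Soft-thresholding with lambda = 0.68:
prox(-7.4093) = sign(-7.4093)*max(|-7.4093| - 0.68, 0) = -6.7293
prox(3.4156) = sign(3.4156)*max(|3.4156| - 0.68, 0) = 2.7356
prox(x) = [-6.7293, 2.7356]
||prox(x)||_1 = 6.7293 + 2.7356 = 9.4649


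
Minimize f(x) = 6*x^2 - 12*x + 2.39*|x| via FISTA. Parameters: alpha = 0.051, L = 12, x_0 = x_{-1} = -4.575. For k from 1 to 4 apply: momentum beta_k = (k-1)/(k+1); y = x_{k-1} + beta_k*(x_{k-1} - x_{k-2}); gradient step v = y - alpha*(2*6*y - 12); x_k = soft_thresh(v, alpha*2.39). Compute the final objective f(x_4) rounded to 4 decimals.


FISTA on f(x) = 6*x^2 - 12*x + 2.39*|x|
L = 12, alpha = 0.051
Iteration 1: beta = 0.0, y = -4.575 + 0.0*(-4.575 + 4.575) = -4.575
  grad(y) = -66.9, v = y - alpha*grad = -1.1631
  prox(v) = soft_thresh(-1.1631, 0.1219) = -1.0412
Iteration 2: beta = 0.3333, y = -1.0412 + 0.3333*(-1.0412 + 4.575) = 0.1367
  grad(y) = -10.3594, v = y - alpha*grad = 0.665
  prox(v) = soft_thresh(0.665, 0.1219) = 0.5432
Iteration 3: beta = 0.5, y = 0.5432 + 0.5*(0.5432 + 1.0412) = 1.3353
  grad(y) = 4.0241, v = y - alpha*grad = 1.1301
  prox(v) = soft_thresh(1.1301, 0.1219) = 1.0082
Iteration 4: beta = 0.6, y = 1.0082 + 0.6*(1.0082 - 0.5432) = 1.2873
  grad(y) = 3.4471, v = y - alpha*grad = 1.1115
  prox(v) = soft_thresh(1.1115, 0.1219) = 0.9896
f(x_4) = 6*0.9896^2 - 12*0.9896 + 2.39*|0.9896| = -3.6343


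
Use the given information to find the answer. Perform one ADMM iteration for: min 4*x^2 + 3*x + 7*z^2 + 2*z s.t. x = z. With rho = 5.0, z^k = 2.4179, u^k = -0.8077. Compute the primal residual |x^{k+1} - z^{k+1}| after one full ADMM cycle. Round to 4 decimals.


ADMM iteration with rho = 5.0, z^k = 2.4179, u^k = -0.8077
Step 1: x-update.
Minimize 4*x^2 + 3*x + (5.0/2)*(x - 2.4179 - 0.8077)^2
FOC: (2*4 + 5.0)*x = -3 + 5.0*(2.4179 + 0.8077)
x^{k+1} = 1.0098
Step 2: z-update.
Minimize 7*z^2 + 2*z + (5.0/2)*(1.0098 - z - 0.8077)^2
FOC: (2*7 + 5.0)*z = -2 + 5.0*(1.0098 - 0.8077)
z^{k+1} = -0.0521
Step 3: u-update.
u^{k+1} = -0.8077 + 1.0098 + 0.0521 = 0.2542
Step 4: Primal residual = |1.0098 + 0.0521| = 1.0619


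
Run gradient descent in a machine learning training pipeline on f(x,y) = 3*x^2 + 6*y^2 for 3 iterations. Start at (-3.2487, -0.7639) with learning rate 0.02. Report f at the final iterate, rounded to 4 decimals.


Gradient descent on f(x,y) = 3*x^2 + 6*y^2.
Starting point: (-3.2487, -0.7639), alpha = 0.02
Step 1: grad_x = 2*3*-3.2487 = -19.4922, grad_y = 2*6*-0.7639 = -9.1668
  x_1 = -3.2487 - 0.02*-19.4922 = -2.8589
  y_1 = -0.7639 - 0.02*-9.1668 = -0.5806
Step 2: grad_x = 2*3*-2.8589 = -17.1531, grad_y = 2*6*-0.5806 = -6.9668
  x_2 = -2.8589 - 0.02*-17.1531 = -2.5158
  y_2 = -0.5806 - 0.02*-6.9668 = -0.4412
Step 3: grad_x = 2*3*-2.5158 = -15.0948, grad_y = 2*6*-0.4412 = -5.2947
  x_3 = -2.5158 - 0.02*-15.0948 = -2.2139
  y_3 = -0.4412 - 0.02*-5.2947 = -0.3353
f(-2.2139, -0.3353) = 3*(-2.2139)^2 + 6*(-0.3353)^2 = 15.3787


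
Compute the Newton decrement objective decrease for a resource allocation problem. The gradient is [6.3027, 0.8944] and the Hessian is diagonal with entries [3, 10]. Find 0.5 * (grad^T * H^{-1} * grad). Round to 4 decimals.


Step 1: H is diagonal, so H^(-1) * g = [2.1009, 0.0894].
Step 2: g^T H^(-1) g = sum_i g_i^2 / H_ii
  = (6.3027)^2/3 + (0.8944)^2/10
  = 13.2413 + 0.08 = 13.3213
Step 3: Objective decrease = 0.5 * g^T H^(-1) g = 6.6607


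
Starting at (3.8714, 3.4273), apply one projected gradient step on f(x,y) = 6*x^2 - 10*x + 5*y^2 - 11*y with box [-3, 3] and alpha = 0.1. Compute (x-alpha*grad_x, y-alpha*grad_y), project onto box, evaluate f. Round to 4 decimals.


Step 1: Compute gradient at (3.8714, 3.4273).
grad_x = 2*6*3.8714 - 10 = 36.4568
grad_y = 2*5*3.4273 - 11 = 23.273
Step 2: Gradient step.
x_raw = 3.8714 - 0.1*36.4568 = 0.2257
y_raw = 3.4273 - 0.1*23.273 = 1.1
Step 3: Project onto [-3, 3].
x_proj = clip(0.2257) = 0.2257
y_proj = clip(1.1) = 1.1
Step 4: Evaluate f.
f(0.2257, 1.1) = -8.0015


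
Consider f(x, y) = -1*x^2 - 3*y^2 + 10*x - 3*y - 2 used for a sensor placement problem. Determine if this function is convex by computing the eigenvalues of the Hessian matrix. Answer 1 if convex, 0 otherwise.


The Hessian of f(x,y) = -1*x^2 - 3*y^2 + 10*x - 3*y - 2 is:
H = [[-2, 0], [0, -6]]
Trace = -2 - 6 = -8
Determinant = -2*-6 - (0)^2 = 12
Discriminant = (-8)^2 - 4*12 = 16.0
Eigenvalues: lambda_1 = -6.0, lambda_2 = -2.0
The function is not convex.

0


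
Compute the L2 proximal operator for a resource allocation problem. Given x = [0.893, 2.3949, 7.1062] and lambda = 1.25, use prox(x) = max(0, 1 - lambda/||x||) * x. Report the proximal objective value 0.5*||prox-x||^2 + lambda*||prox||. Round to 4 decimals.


Step 1: Compute ||x||.
||x|| = 7.5519
Step 2: Compute scaling factor.
scale = max(0, 1 - 1.25/7.5519) = 0.8345
Step 3: prox(x) = [0.7452, 1.9985, 5.93]
||prox(x)|| = 6.3019
Step 4: Proximal objective.
0.5*||prox-x||^2 = 0.7813
lambda*||prox|| = 7.8774
Total = 8.6586


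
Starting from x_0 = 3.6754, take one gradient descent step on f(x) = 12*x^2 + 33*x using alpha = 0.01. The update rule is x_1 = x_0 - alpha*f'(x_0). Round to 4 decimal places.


We compute the gradient at x_0 and apply the update.
f'(x) = 24*x + 33
f'(3.6754) = 24*3.6754 + 33 = 121.2096
x_1 = 3.6754 - 0.01*121.2096 = 2.4633


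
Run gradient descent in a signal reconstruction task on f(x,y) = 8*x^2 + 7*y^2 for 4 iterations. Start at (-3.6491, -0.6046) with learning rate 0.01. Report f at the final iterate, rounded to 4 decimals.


Gradient descent on f(x,y) = 8*x^2 + 7*y^2.
Starting point: (-3.6491, -0.6046), alpha = 0.01
Step 1: grad_x = 2*8*-3.6491 = -58.3856, grad_y = 2*7*-0.6046 = -8.4644
  x_1 = -3.6491 - 0.01*-58.3856 = -3.0652
  y_1 = -0.6046 - 0.01*-8.4644 = -0.52
Step 2: grad_x = 2*8*-3.0652 = -49.0439, grad_y = 2*7*-0.52 = -7.2794
  x_2 = -3.0652 - 0.01*-49.0439 = -2.5748
  y_2 = -0.52 - 0.01*-7.2794 = -0.4472
Step 3: grad_x = 2*8*-2.5748 = -41.1969, grad_y = 2*7*-0.4472 = -6.2603
  x_3 = -2.5748 - 0.01*-41.1969 = -2.1628
  y_3 = -0.4472 - 0.01*-6.2603 = -0.3846
Step 4: grad_x = 2*8*-2.1628 = -34.6054, grad_y = 2*7*-0.3846 = -5.3838
  x_4 = -2.1628 - 0.01*-34.6054 = -1.8168
  y_4 = -0.3846 - 0.01*-5.3838 = -0.3307
f(-1.8168, -0.3307) = 8*(-1.8168)^2 + 7*(-0.3307)^2 = 27.1712


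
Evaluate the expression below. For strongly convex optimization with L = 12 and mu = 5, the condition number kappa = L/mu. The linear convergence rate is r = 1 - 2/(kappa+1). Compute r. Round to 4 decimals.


Step 1: Compute the condition number.
kappa = L/mu = 12/5 = 2.4
Step 2: Compute the convergence rate.
r = 1 - 2/(kappa + 1) = 1 - 2*mu/(L + mu) = (L - mu)/(L + mu) = 7/17 = 0.4118


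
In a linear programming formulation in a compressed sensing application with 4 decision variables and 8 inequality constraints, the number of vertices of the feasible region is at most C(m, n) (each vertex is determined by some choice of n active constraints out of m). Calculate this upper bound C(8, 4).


Each vertex corresponds to some choice of n active constraints out of m, so the number of vertices is at most C(m, n) = m! / (n!(m-n)!).
m = 8, n = 4
Numerator: 8 * 7 * 6 * 5
Denominator: 4! = 24
C(8, 4) = 70


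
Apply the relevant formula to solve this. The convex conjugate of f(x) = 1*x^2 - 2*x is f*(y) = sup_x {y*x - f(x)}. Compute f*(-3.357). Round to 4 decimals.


f*(y) = sup_x {y*x - a*x^2 - b*x} = sup_x {(y-b)*x - a*x^2}
FOC: (y - b) - 2a*x = 0 => x* = (y - b)/(2a)
x* = (-3.357 + 2)/(2*1) = -0.6785
f*(-3.357) = (y-b)^2/(4a) = (-3.357 + 2)^2/(4*1)
= 1.8414/4 = 0.4604


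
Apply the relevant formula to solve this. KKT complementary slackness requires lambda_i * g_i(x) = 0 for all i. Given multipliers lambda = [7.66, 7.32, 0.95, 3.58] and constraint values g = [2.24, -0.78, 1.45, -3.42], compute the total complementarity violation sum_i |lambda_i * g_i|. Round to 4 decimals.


KKT complementary slackness check:
lambda_1 * g_1 = 7.66 * 2.24 = 17.1584
lambda_2 * g_2 = 7.32 * -0.78 = -5.7096
lambda_3 * g_3 = 0.95 * 1.45 = 1.3775
lambda_4 * g_4 = 3.58 * -3.42 = -12.2436
Total violation = 17.1584 + 5.7096 + 1.3775 + 12.2436 = 36.4891


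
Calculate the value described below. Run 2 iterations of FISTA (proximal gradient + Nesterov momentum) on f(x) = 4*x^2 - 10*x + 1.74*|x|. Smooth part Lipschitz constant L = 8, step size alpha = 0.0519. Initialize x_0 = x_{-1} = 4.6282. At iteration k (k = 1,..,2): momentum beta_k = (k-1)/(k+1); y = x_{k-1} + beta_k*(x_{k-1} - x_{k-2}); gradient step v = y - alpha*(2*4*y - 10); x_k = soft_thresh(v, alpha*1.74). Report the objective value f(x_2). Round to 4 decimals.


FISTA on f(x) = 4*x^2 - 10*x + 1.74*|x|
L = 8, alpha = 0.0519
Iteration 1: beta = 0.0, y = 4.6282 + 0.0*(4.6282 - 4.6282) = 4.6282
  grad(y) = 27.0256, v = y - alpha*grad = 3.2256
  prox(v) = soft_thresh(3.2256, 0.0903) = 3.1353
Iteration 2: beta = 0.3333, y = 3.1353 + 0.3333*(3.1353 - 4.6282) = 2.6376
  grad(y) = 11.101, v = y - alpha*grad = 2.0615
  prox(v) = soft_thresh(2.0615, 0.0903) = 1.9712
f(x_2) = 4*1.9712^2 - 10*1.9712 + 1.74*|1.9712| = -0.7398


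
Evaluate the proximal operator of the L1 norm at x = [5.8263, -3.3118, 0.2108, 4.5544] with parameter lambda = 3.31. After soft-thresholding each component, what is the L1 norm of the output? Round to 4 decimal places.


Soft-thresholding with lambda = 3.31:
prox(5.8263) = sign(5.8263)*max(|5.8263| - 3.31, 0) = 2.5163
prox(-3.3118) = sign(-3.3118)*max(|-3.3118| - 3.31, 0) = -0.0018
prox(0.2108) = sign(0.2108)*max(|0.2108| - 3.31, 0) = 0.0
prox(4.5544) = sign(4.5544)*max(|4.5544| - 3.31, 0) = 1.2444
prox(x) = [2.5163, -0.0018, 0.0, 1.2444]
||prox(x)||_1 = 2.5163 + 0.0018 + 0.0 + 1.2444 = 3.7625


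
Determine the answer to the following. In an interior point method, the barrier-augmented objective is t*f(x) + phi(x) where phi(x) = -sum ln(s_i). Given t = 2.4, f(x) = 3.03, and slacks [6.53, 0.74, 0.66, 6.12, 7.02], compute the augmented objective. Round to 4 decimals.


Step 1: Compute log-barrier.
ln values: [1.8764, -0.3011, -0.4155, 1.8116, 1.9488]
phi = -(1.8764 - 0.3011 - 0.4155 + 1.8116 + 1.9488) = -4.9201
Step 2: Compute augmented objective.
t*f(x) = 2.4*3.03 = 7.272
Total = 7.272 - 4.9201 = 2.3519


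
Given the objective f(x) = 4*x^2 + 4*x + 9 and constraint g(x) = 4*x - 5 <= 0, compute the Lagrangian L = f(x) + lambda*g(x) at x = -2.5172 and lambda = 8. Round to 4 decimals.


Step 1: Evaluate f(x).
f(-2.5172) = 4*(-2.5172)^2 + 4*(-2.5172) + 9 = 24.2764
Step 2: Evaluate g(x).
g(-2.5172) = 4*-2.5172 - 5 = -15.0688
Step 3: Compute Lagrangian.
L = 24.2764 + 8*-15.0688 = -96.274


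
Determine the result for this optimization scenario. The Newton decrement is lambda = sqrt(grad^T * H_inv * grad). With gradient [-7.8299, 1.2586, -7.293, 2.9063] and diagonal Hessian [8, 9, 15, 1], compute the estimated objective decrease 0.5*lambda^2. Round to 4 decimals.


Step 1: H is diagonal, so H^(-1) * g = [-0.9787, 0.1398, -0.4862, 2.9063].
Step 2: g^T H^(-1) g = sum_i g_i^2 / H_ii
  = (-7.8299)^2/8 + (1.2586)^2/9 + (-7.293)^2/15 + (2.9063)^2/1
  = 7.6634 + 0.176 + 3.5459 + 8.4466 = 19.8319
Step 3: Objective decrease = 0.5 * g^T H^(-1) g = 9.9159


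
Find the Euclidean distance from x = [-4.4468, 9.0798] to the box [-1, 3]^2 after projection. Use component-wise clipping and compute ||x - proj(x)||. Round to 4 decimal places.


Project each component onto [-1, 3].
clip(-4.4468) = -1.0, clip(9.0798) = 3.0
Projection = [-1.0, 3.0]
Squared diffs: [11.8804, 36.964]
Distance = sqrt(48.8444) = 6.9889


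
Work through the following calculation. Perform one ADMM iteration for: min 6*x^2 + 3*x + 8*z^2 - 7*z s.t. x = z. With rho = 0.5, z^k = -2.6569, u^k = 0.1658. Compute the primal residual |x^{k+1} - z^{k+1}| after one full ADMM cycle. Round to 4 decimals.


ADMM iteration with rho = 0.5, z^k = -2.6569, u^k = 0.1658
Step 1: x-update.
Minimize 6*x^2 + 3*x + (0.5/2)*(x + 2.6569 + 0.1658)^2
FOC: (2*6 + 0.5)*x = -3 + 0.5*(-2.6569 - 0.1658)
x^{k+1} = -0.3529
Step 2: z-update.
Minimize 8*z^2 - 7*z + (0.5/2)*(-0.3529 - z + 0.1658)^2
FOC: (2*8 + 0.5)*z = 7 + 0.5*(-0.3529 + 0.1658)
z^{k+1} = 0.4186
Step 3: u-update.
u^{k+1} = 0.1658 - 0.3529 - 0.4186 = -0.6057
Step 4: Primal residual = |-0.3529 - 0.4186| = 0.7715


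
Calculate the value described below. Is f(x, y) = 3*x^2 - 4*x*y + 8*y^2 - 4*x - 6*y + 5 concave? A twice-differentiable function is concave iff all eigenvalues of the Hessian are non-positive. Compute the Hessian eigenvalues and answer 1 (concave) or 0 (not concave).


The Hessian of f(x,y) = 3*x^2 - 4*x*y + 8*y^2 - 4*x - 6*y + 5 is:
H = [[6, -4], [-4, 16]]
Trace = 6 + 16 = 22
Determinant = 6*16 - (-4)^2 = 80
Discriminant = (22)^2 - 4*80 = 164.0
Eigenvalues: lambda_1 = 4.5969, lambda_2 = 17.4031
The function is not concave.

0


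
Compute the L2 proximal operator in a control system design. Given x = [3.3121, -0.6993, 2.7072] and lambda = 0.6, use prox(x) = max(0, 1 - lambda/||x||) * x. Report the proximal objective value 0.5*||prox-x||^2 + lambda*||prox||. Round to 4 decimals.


Step 1: Compute ||x||.
||x|| = 4.3345
Step 2: Compute scaling factor.
scale = max(0, 1 - 0.6/4.3345) = 0.8616
Step 3: prox(x) = [2.8536, -0.6025, 2.3325]
||prox(x)|| = 3.7345
Step 4: Proximal objective.
0.5*||prox-x||^2 = 0.18
lambda*||prox|| = 2.2407
Total = 2.4207


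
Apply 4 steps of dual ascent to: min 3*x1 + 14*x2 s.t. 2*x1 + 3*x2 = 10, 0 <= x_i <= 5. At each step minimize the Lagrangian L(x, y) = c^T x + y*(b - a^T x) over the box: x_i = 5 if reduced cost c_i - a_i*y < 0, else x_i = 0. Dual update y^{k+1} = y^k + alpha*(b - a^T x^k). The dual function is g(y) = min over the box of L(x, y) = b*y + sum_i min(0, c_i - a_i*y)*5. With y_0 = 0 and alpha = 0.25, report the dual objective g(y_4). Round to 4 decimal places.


Dual ascent for LP: min 3*x1 + 14*x2, 2*x1 + 3*x2 = 10, 0 <= x_i <= 5
Step 1: y^k = 0.0, reduced costs: (3.0, 14.0)
  x^k = (0.0, 0.0), subgradient = b - a^T x = 10.0
  y^{k+1} = 0.0 + 0.25*10.0 = 2.5
Step 2: y^k = 2.5, reduced costs: (-2.0, 6.5)
  x^k = (5.0, 0.0), subgradient = b - a^T x = 0.0
  y^{k+1} = 2.5 + 0.25*0.0 = 2.5
Step 3: y^k = 2.5, reduced costs: (-2.0, 6.5)
  x^k = (5.0, 0.0), subgradient = b - a^T x = 0.0
  y^{k+1} = 2.5 + 0.25*0.0 = 2.5
Step 4: y^k = 2.5, reduced costs: (-2.0, 6.5)
  x^k = (5.0, 0.0), subgradient = b - a^T x = 0.0
  y^{k+1} = 2.5 + 0.25*0.0 = 2.5
Dual objective at y_4 = 2.5: reduced costs (-2.0, 6.5), box minimizer x = (5.0, 0.0)
g(y_4) = b*y + (c1 - a1*y)*x1 + (c2 - a2*y)*x2 = 10*2.5 + (-2.0)*5.0 + 6.5*0.0 = 25.0 - 10.0 + 0.0 = 15.0


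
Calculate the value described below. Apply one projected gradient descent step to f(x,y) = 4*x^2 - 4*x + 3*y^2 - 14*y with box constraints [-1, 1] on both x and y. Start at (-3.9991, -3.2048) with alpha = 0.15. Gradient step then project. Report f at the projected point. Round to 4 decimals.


Step 1: Compute gradient at (-3.9991, -3.2048).
grad_x = 2*4*-3.9991 - 4 = -35.9928
grad_y = 2*3*-3.2048 - 14 = -33.2288
Step 2: Gradient step.
x_raw = -3.9991 - 0.15*-35.9928 = 1.3998
y_raw = -3.2048 - 0.15*-33.2288 = 1.7795
Step 3: Project onto [-1, 1].
x_proj = clip(1.3998) = 1.0
y_proj = clip(1.7795) = 1.0
Step 4: Evaluate f.
f(1.0, 1.0) = -11.0


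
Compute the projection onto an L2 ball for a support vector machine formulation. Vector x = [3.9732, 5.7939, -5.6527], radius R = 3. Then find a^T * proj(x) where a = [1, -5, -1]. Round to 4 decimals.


Step 1: Compute ||x|| (intermediates to 6 decimals).
||x|| = sqrt(3.9732^2 + 5.7939^2 + (-5.6527)^2) = 9.017129
Step 2: Project.
Since ||x|| > R, scale = R/||x|| = 3/9.017129 = 0.3327, proj(x) = scale * x
proj(x) = [1.321884, 1.927631, -1.880653]
Step 3: Dot product.
a^T * proj(x) = 1*1.321884 - 5*1.927631 - 1*(-1.880653) = -6.4356


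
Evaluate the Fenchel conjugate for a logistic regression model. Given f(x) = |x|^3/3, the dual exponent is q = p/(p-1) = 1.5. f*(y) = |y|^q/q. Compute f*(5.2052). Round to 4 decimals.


The conjugate exponent q satisfies 1/p + 1/q = 1.
p = 3, so q = 3/(3 - 1) = 1.5
|y|^q = 5.2052^1.5 = 11.8756
f*(5.2052) = 11.8756 / 1.5 = 7.9171


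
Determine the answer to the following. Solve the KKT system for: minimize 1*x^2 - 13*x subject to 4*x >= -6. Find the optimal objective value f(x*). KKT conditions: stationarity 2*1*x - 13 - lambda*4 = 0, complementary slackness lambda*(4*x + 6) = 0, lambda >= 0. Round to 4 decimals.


Step 1: Try lambda = 0 (constraint inactive).
Stationarity: 2*1*x - 13 = 0
x* = 13/(2*1) = 6.5
Check constraint: 4*6.5 = 26.0 >= -6 -- satisfied.
Step 2: Compute optimal value.
f(x*) = 1*6.5^2 - 13*6.5 = -42.25


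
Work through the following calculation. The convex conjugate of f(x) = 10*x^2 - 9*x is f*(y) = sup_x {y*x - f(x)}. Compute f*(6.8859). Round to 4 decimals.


f*(y) = sup_x {y*x - a*x^2 - b*x} = sup_x {(y-b)*x - a*x^2}
FOC: (y - b) - 2a*x = 0 => x* = (y - b)/(2a)
x* = (6.8859 + 9)/(2*10) = 0.7943
f*(6.8859) = (y-b)^2/(4a) = (6.8859 + 9)^2/(4*10)
= 252.3618/40 = 6.309


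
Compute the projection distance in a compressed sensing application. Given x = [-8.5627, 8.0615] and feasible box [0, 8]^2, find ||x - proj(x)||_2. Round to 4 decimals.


Project each component onto [0, 8].
clip(-8.5627) = 0.0, clip(8.0615) = 8.0
Projection = [0.0, 8.0]
Squared diffs: [73.3198, 0.0038]
Distance = sqrt(73.3236) = 8.5629


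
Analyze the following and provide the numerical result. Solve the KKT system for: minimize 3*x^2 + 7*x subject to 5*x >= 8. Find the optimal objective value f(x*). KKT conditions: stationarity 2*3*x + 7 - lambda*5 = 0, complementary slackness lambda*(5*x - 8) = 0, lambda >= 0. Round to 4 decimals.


Step 1: Try lambda = 0 (constraint inactive).
x_unc = -7/(2*3) = -1.1667
Check: 5*-1.1667 = -5.8335 < 8 -- violated!
Step 2: Constraint must be active: 5*x = 8
x* = 8/5 = 1.6
lambda = (2*3*1.6 + 7)/5 = 3.32
Step 3: Compute optimal value.
f(x*) = 3*1.6^2 + 7*1.6 = 18.88


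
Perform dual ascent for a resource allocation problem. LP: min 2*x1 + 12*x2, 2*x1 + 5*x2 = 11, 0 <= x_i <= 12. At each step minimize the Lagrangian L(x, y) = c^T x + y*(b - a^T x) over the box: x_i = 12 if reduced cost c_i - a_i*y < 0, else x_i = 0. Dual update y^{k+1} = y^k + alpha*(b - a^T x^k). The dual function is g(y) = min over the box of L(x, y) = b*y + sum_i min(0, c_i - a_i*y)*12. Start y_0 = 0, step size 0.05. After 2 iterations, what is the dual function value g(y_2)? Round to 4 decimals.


Dual ascent for LP: min 2*x1 + 12*x2, 2*x1 + 5*x2 = 11, 0 <= x_i <= 12
Step 1: y^k = 0.0, reduced costs: (2.0, 12.0)
  x^k = (0.0, 0.0), subgradient = b - a^T x = 11.0
  y^{k+1} = 0.0 + 0.05*11.0 = 0.55
Step 2: y^k = 0.55, reduced costs: (0.9, 9.25)
  x^k = (0.0, 0.0), subgradient = b - a^T x = 11.0
  y^{k+1} = 0.55 + 0.05*11.0 = 1.1
Dual objective at y_2 = 1.1: reduced costs (-0.2, 6.5), box minimizer x = (12.0, 0.0)
g(y_2) = b*y + (c1 - a1*y)*x1 + (c2 - a2*y)*x2 = 11*1.1 + (-0.2)*12.0 + 6.5*0.0 = 12.1 - 2.4 + 0.0 = 9.7


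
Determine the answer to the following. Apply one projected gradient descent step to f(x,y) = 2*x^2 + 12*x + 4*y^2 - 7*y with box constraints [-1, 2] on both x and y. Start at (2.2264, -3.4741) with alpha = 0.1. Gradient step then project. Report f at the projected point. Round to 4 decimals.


Step 1: Compute gradient at (2.2264, -3.4741).
grad_x = 2*2*2.2264 + 12 = 20.9056
grad_y = 2*4*-3.4741 - 7 = -34.7928
Step 2: Gradient step.
x_raw = 2.2264 - 0.1*20.9056 = 0.1358
y_raw = -3.4741 - 0.1*-34.7928 = 0.0052
Step 3: Project onto [-1, 2].
x_proj = clip(0.1358) = 0.1358
y_proj = clip(0.0052) = 0.0052
Step 4: Evaluate f.
f(0.1358, 0.0052) = 1.6308


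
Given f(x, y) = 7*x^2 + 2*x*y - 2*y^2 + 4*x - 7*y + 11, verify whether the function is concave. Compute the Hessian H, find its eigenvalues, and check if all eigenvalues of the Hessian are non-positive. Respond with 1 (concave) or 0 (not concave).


The Hessian of f(x,y) = 7*x^2 + 2*x*y - 2*y^2 + 4*x - 7*y + 11 is:
H = [[14, 2], [2, -4]]
Trace = 14 - 4 = 10
Determinant = 14*-4 - (2)^2 = -60
Discriminant = (10)^2 - 4*-60 = 340.0
Eigenvalues: lambda_1 = -4.2195, lambda_2 = 14.2195
The function is not concave.

0


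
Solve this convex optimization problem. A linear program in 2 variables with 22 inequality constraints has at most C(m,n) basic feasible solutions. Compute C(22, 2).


Each vertex corresponds to some choice of n active constraints out of m, so the number of vertices is at most C(m, n) = m! / (n!(m-n)!).
m = 22, n = 2
Numerator: 22 * 21
Denominator: 2! = 2
C(22, 2) = 231


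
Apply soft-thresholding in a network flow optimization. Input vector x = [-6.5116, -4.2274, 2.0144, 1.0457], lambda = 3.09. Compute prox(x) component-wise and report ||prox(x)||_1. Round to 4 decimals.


Soft-thresholding with lambda = 3.09:
prox(-6.5116) = sign(-6.5116)*max(|-6.5116| - 3.09, 0) = -3.4216
prox(-4.2274) = sign(-4.2274)*max(|-4.2274| - 3.09, 0) = -1.1374
prox(2.0144) = sign(2.0144)*max(|2.0144| - 3.09, 0) = 0.0
prox(1.0457) = sign(1.0457)*max(|1.0457| - 3.09, 0) = 0.0
prox(x) = [-3.4216, -1.1374, 0.0, 0.0]
||prox(x)||_1 = 3.4216 + 1.1374 + 0.0 + 0.0 = 4.559


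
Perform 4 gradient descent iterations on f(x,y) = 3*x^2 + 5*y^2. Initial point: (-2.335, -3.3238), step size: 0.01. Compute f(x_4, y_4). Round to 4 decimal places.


Gradient descent on f(x,y) = 3*x^2 + 5*y^2.
Starting point: (-2.335, -3.3238), alpha = 0.01
Step 1: grad_x = 2*3*-2.335 = -14.01, grad_y = 2*5*-3.3238 = -33.238
  x_1 = -2.335 - 0.01*-14.01 = -2.1949
  y_1 = -3.3238 - 0.01*-33.238 = -2.9914
Step 2: grad_x = 2*3*-2.1949 = -13.1694, grad_y = 2*5*-2.9914 = -29.9142
  x_2 = -2.1949 - 0.01*-13.1694 = -2.0632
  y_2 = -2.9914 - 0.01*-29.9142 = -2.6923
Step 3: grad_x = 2*3*-2.0632 = -12.3792, grad_y = 2*5*-2.6923 = -26.9228
  x_3 = -2.0632 - 0.01*-12.3792 = -1.9394
  y_3 = -2.6923 - 0.01*-26.9228 = -2.4231
Step 4: grad_x = 2*3*-1.9394 = -11.6365, grad_y = 2*5*-2.4231 = -24.2305
  x_4 = -1.9394 - 0.01*-11.6365 = -1.823
  y_4 = -2.4231 - 0.01*-24.2305 = -2.1807
f(-1.823, -2.1807) = 3*(-1.823)^2 + 5*(-2.1807)^2 = 33.7488


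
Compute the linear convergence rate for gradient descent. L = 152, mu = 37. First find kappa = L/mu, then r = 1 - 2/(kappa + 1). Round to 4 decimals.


Step 1: Compute the condition number.
kappa = L/mu = 152/37 = 4.1081
Step 2: Compute the convergence rate.
r = 1 - 2/(kappa + 1) = 1 - 2*mu/(L + mu) = (L - mu)/(L + mu) = 115/189 = 0.6085


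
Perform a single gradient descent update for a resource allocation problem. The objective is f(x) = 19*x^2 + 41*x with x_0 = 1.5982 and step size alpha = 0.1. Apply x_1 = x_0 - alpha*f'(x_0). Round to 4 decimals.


We compute the gradient at x_0 and apply the update.
f'(x) = 38*x + 41
f'(1.5982) = 38*1.5982 + 41 = 101.7316
x_1 = 1.5982 - 0.1*101.7316 = -8.575


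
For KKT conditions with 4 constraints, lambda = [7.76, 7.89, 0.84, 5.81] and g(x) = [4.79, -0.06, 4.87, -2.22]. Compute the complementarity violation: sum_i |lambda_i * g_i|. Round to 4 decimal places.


KKT complementary slackness check:
lambda_1 * g_1 = 7.76 * 4.79 = 37.1704
lambda_2 * g_2 = 7.89 * -0.06 = -0.4734
lambda_3 * g_3 = 0.84 * 4.87 = 4.0908
lambda_4 * g_4 = 5.81 * -2.22 = -12.8982
Total violation = 37.1704 + 0.4734 + 4.0908 + 12.8982 = 54.6328


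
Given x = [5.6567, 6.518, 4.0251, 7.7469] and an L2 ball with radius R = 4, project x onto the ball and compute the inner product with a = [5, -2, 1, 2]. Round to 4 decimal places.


Step 1: Compute ||x|| (intermediates to 6 decimals).
||x|| = sqrt(5.6567^2 + 6.518^2 + 4.0251^2 + 7.7469^2) = 12.27593
Step 2: Project.
Since ||x|| > R, scale = R/||x|| = 4/12.27593 = 0.325841, proj(x) = scale * x
proj(x) = [1.843185, 2.123832, 1.311543, 2.524258]
Step 3: Dot product.
a^T * proj(x) = 5*1.843185 - 2*2.123832 + 1*1.311543 + 2*2.524258 = 11.3283


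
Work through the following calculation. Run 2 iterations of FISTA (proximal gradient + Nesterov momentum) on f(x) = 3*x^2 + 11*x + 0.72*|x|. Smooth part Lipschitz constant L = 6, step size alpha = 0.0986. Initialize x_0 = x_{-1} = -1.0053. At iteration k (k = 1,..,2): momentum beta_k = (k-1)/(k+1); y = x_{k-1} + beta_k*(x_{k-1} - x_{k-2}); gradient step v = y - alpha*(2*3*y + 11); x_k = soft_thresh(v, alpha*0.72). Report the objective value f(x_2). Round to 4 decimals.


FISTA on f(x) = 3*x^2 + 11*x + 0.72*|x|
L = 6, alpha = 0.0986
Iteration 1: beta = 0.0, y = -1.0053 + 0.0*(-1.0053 + 1.0053) = -1.0053
  grad(y) = 4.9682, v = y - alpha*grad = -1.4952
  prox(v) = soft_thresh(-1.4952, 0.071) = -1.4242
Iteration 2: beta = 0.3333, y = -1.4242 + 0.3333*(-1.4242 + 1.0053) = -1.5638
  grad(y) = 1.6172, v = y - alpha*grad = -1.7233
  prox(v) = soft_thresh(-1.7233, 0.071) = -1.6523
f(x_2) = 3*(-1.6523)^2 + 11*(-1.6523) + 0.72*|-1.6523| = -8.7953


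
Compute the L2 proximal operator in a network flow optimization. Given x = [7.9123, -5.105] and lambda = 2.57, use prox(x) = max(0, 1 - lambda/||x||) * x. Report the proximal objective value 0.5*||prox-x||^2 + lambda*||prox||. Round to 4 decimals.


Step 1: Compute ||x||.
||x|| = 9.4162
Step 2: Compute scaling factor.
scale = max(0, 1 - 2.57/9.4162) = 0.7271
Step 3: prox(x) = [5.7528, -3.7117]
||prox(x)|| = 6.8462
Step 4: Proximal objective.
0.5*||prox-x||^2 = 3.3025
lambda*||prox|| = 17.5947
Total = 20.8973


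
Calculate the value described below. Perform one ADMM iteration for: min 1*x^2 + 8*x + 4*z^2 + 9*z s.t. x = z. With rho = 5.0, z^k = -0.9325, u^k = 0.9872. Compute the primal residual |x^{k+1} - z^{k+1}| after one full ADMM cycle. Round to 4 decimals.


ADMM iteration with rho = 5.0, z^k = -0.9325, u^k = 0.9872
Step 1: x-update.
Minimize 1*x^2 + 8*x + (5.0/2)*(x + 0.9325 + 0.9872)^2
FOC: (2*1 + 5.0)*x = -8 + 5.0*(-0.9325 - 0.9872)
x^{k+1} = -2.5141
Step 2: z-update.
Minimize 4*z^2 + 9*z + (5.0/2)*(-2.5141 - z + 0.9872)^2
FOC: (2*4 + 5.0)*z = -9 + 5.0*(-2.5141 + 0.9872)
z^{k+1} = -1.2796
Step 3: u-update.
u^{k+1} = 0.9872 - 2.5141 + 1.2796 = -0.2473
Step 4: Primal residual = |-2.5141 + 1.2796| = 1.2345


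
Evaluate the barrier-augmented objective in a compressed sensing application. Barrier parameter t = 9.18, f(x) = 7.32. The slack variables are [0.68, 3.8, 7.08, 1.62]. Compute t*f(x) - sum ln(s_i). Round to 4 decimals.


Step 1: Compute log-barrier.
ln values: [-0.3857, 1.335, 1.9573, 0.4824]
phi = -(-0.3857 + 1.335 + 1.9573 + 0.4824) = -3.389
Step 2: Compute augmented objective.
t*f(x) = 9.18*7.32 = 67.1976
Total = 67.1976 - 3.389 = 63.8086


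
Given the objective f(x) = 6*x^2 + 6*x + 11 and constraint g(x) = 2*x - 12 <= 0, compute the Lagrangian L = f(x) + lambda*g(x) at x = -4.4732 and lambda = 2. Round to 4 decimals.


Step 1: Evaluate f(x).
f(-4.4732) = 6*(-4.4732)^2 + 6*(-4.4732) + 11 = 104.2179
Step 2: Evaluate g(x).
g(-4.4732) = 2*-4.4732 - 12 = -20.9464
Step 3: Compute Lagrangian.
L = 104.2179 + 2*-20.9464 = 62.3251


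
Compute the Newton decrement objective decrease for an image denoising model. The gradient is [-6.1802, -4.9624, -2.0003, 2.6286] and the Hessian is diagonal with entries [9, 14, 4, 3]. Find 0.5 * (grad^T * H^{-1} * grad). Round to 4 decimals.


Step 1: H is diagonal, so H^(-1) * g = [-0.6867, -0.3545, -0.5001, 0.8762].
Step 2: g^T H^(-1) g = sum_i g_i^2 / H_ii
  = (-6.1802)^2/9 + (-4.9624)^2/14 + (-2.0003)^2/4 + (2.6286)^2/3
  = 4.2439 + 1.759 + 1.0003 + 2.3032 = 9.3063
Step 3: Objective decrease = 0.5 * g^T H^(-1) g = 4.6532


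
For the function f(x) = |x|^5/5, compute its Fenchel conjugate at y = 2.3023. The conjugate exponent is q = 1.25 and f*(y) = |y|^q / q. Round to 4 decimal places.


The conjugate exponent q satisfies 1/p + 1/q = 1.
p = 5, so q = 5/(5 - 1) = 1.25
|y|^q = 2.3023^1.25 = 2.836
f*(2.3023) = 2.836 / 1.25 = 2.2688


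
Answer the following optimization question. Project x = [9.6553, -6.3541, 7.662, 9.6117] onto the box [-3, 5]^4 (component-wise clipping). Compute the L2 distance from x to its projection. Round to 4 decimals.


Project each component onto [-3, 5].
clip(9.6553) = 5.0, clip(-6.3541) = -3.0, clip(7.662) = 5.0, clip(9.6117) = 5.0
Projection = [5.0, -3.0, 5.0, 5.0]
Squared diffs: [21.6718, 11.25, 7.0862, 21.2678]
Distance = sqrt(61.2758) = 7.8279


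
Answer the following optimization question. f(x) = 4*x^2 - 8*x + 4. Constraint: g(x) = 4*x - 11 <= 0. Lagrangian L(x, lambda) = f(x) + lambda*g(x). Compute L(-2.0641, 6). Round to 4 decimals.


Step 1: Evaluate f(x).
f(-2.0641) = 4*(-2.0641)^2 - 8*(-2.0641) + 4 = 37.5548
Step 2: Evaluate g(x).
g(-2.0641) = 4*-2.0641 - 11 = -19.2564
Step 3: Compute Lagrangian.
L = 37.5548 + 6*-19.2564 = -77.9836


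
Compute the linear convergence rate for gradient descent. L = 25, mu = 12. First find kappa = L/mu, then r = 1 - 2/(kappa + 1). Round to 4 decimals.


Step 1: Compute the condition number.
kappa = L/mu = 25/12 = 2.0833
Step 2: Compute the convergence rate.
r = 1 - 2/(kappa + 1) = 1 - 2*mu/(L + mu) = (L - mu)/(L + mu) = 13/37 = 0.3514


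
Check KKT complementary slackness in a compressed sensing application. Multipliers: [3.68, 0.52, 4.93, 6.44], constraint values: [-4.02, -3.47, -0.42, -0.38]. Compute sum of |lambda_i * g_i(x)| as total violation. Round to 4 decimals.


KKT complementary slackness check:
lambda_1 * g_1 = 3.68 * -4.02 = -14.7936
lambda_2 * g_2 = 0.52 * -3.47 = -1.8044
lambda_3 * g_3 = 4.93 * -0.42 = -2.0706
lambda_4 * g_4 = 6.44 * -0.38 = -2.4472
Total violation = 14.7936 + 1.8044 + 2.0706 + 2.4472 = 21.1158


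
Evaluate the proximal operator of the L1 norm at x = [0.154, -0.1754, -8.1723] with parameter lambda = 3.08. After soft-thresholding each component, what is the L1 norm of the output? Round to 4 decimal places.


Soft-thresholding with lambda = 3.08:
prox(0.154) = sign(0.154)*max(|0.154| - 3.08, 0) = 0.0
prox(-0.1754) = sign(-0.1754)*max(|-0.1754| - 3.08, 0) = 0.0
prox(-8.1723) = sign(-8.1723)*max(|-8.1723| - 3.08, 0) = -5.0923
prox(x) = [0.0, 0.0, -5.0923]
||prox(x)||_1 = 0.0 + 0.0 + 5.0923 = 5.0923


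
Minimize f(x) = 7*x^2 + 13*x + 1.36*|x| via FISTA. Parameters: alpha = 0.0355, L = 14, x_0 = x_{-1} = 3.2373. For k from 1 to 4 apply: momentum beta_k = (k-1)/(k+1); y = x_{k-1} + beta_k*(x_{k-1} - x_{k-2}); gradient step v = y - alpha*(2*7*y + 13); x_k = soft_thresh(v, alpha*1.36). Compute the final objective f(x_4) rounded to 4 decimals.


FISTA on f(x) = 7*x^2 + 13*x + 1.36*|x|
L = 14, alpha = 0.0355
Iteration 1: beta = 0.0, y = 3.2373 + 0.0*(3.2373 - 3.2373) = 3.2373
  grad(y) = 58.3222, v = y - alpha*grad = 1.1669
  prox(v) = soft_thresh(1.1669, 0.0483) = 1.1186
Iteration 2: beta = 0.3333, y = 1.1186 + 0.3333*(1.1186 - 3.2373) = 0.4123
  grad(y) = 18.7728, v = y - alpha*grad = -0.2541
  prox(v) = soft_thresh(-0.2541, 0.0483) = -0.2058
Iteration 3: beta = 0.5, y = -0.2058 + 0.5*(-0.2058 - 1.1186) = -0.868
  grad(y) = 0.8479, v = y - alpha*grad = -0.8981
  prox(v) = soft_thresh(-0.8981, 0.0483) = -0.8498
Iteration 4: beta = 0.6, y = -0.8498 + 0.6*(-0.8498 + 0.2058) = -1.2362
  grad(y) = -4.3073, v = y - alpha*grad = -1.0833
  prox(v) = soft_thresh(-1.0833, 0.0483) = -1.035
f(x_4) = 7*(-1.035)^2 + 13*(-1.035) + 1.36*|-1.035| = -4.5487


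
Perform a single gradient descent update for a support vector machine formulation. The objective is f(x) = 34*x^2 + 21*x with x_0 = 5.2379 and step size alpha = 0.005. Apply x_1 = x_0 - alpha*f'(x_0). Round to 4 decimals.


We compute the gradient at x_0 and apply the update.
f'(x) = 68*x + 21
f'(5.2379) = 68*5.2379 + 21 = 377.1772
x_1 = 5.2379 - 0.005*377.1772 = 3.352


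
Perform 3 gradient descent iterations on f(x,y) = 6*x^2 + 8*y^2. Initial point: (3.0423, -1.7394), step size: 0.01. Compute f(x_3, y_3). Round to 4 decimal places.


Gradient descent on f(x,y) = 6*x^2 + 8*y^2.
Starting point: (3.0423, -1.7394), alpha = 0.01
Step 1: grad_x = 2*6*3.0423 = 36.5076, grad_y = 2*8*-1.7394 = -27.8304
  x_1 = 3.0423 - 0.01*36.5076 = 2.6772
  y_1 = -1.7394 - 0.01*-27.8304 = -1.4611
Step 2: grad_x = 2*6*2.6772 = 32.1267, grad_y = 2*8*-1.4611 = -23.3775
  x_2 = 2.6772 - 0.01*32.1267 = 2.356
  y_2 = -1.4611 - 0.01*-23.3775 = -1.2273
Step 3: grad_x = 2*6*2.356 = 28.2715, grad_y = 2*8*-1.2273 = -19.6371
  x_3 = 2.356 - 0.01*28.2715 = 2.0732
  y_3 = -1.2273 - 0.01*-19.6371 = -1.0309
f(2.0732, -1.0309) = 6*2.0732^2 + 8*(-1.0309)^2 = 34.2929


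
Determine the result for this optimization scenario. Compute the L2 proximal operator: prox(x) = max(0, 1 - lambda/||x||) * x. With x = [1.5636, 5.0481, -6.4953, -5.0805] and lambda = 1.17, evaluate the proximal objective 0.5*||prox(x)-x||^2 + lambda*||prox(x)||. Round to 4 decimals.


Step 1: Compute ||x||.
||x|| = 9.7943
Step 2: Compute scaling factor.
scale = max(0, 1 - 1.17/9.7943) = 0.8805
Step 3: prox(x) = [1.3768, 4.4451, -5.7194, -4.4736]
||prox(x)|| = 8.6243
Step 4: Proximal objective.
0.5*||prox-x||^2 = 0.6845
lambda*||prox|| = 10.0904
Total = 10.7749


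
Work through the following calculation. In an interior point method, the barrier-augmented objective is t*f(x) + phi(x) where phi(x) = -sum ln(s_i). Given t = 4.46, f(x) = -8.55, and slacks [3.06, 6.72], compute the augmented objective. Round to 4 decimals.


Step 1: Compute log-barrier.
ln values: [1.1184, 1.9051]
phi = -(1.1184 + 1.9051) = -3.0235
Step 2: Compute augmented objective.
t*f(x) = 4.46*-8.55 = -38.133
Total = -38.133 - 3.0235 = -41.1565


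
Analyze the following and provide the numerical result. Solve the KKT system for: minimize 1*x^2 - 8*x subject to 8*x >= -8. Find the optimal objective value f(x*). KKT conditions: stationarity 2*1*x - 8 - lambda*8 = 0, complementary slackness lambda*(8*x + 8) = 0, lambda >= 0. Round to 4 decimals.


Step 1: Try lambda = 0 (constraint inactive).
Stationarity: 2*1*x - 8 = 0
x* = 8/(2*1) = 4.0
Check constraint: 8*4.0 = 32.0 >= -8 -- satisfied.
Step 2: Compute optimal value.
f(x*) = 1*4.0^2 - 8*4.0 = -16.0


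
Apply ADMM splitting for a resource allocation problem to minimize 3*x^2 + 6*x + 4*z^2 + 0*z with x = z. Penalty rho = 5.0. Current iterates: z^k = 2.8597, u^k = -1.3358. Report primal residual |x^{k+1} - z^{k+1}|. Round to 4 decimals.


ADMM iteration with rho = 5.0, z^k = 2.8597, u^k = -1.3358
Step 1: x-update.
Minimize 3*x^2 + 6*x + (5.0/2)*(x - 2.8597 - 1.3358)^2
FOC: (2*3 + 5.0)*x = -6 + 5.0*(2.8597 + 1.3358)
x^{k+1} = 1.3616
Step 2: z-update.
Minimize 4*z^2 + 0*z + (5.0/2)*(1.3616 - z - 1.3358)^2
FOC: (2*4 + 5.0)*z = 0 + 5.0*(1.3616 - 1.3358)
z^{k+1} = 0.0099
Step 3: u-update.
u^{k+1} = -1.3358 + 1.3616 - 0.0099 = 0.0159
Step 4: Primal residual = |1.3616 - 0.0099| = 1.3517
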